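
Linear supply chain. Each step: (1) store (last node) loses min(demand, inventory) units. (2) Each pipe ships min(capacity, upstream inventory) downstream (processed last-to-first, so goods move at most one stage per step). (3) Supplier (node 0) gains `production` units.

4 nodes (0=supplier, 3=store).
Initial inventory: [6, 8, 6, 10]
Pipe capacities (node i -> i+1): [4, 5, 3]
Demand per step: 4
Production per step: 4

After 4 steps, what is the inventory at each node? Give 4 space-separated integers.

Step 1: demand=4,sold=4 ship[2->3]=3 ship[1->2]=5 ship[0->1]=4 prod=4 -> inv=[6 7 8 9]
Step 2: demand=4,sold=4 ship[2->3]=3 ship[1->2]=5 ship[0->1]=4 prod=4 -> inv=[6 6 10 8]
Step 3: demand=4,sold=4 ship[2->3]=3 ship[1->2]=5 ship[0->1]=4 prod=4 -> inv=[6 5 12 7]
Step 4: demand=4,sold=4 ship[2->3]=3 ship[1->2]=5 ship[0->1]=4 prod=4 -> inv=[6 4 14 6]

6 4 14 6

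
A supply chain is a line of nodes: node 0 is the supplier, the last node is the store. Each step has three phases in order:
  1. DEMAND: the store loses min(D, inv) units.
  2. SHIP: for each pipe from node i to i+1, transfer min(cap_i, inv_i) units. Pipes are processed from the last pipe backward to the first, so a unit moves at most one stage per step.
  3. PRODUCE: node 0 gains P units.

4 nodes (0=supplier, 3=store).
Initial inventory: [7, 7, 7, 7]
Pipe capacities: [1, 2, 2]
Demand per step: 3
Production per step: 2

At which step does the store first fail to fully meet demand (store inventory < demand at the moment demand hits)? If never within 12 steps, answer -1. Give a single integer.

Step 1: demand=3,sold=3 ship[2->3]=2 ship[1->2]=2 ship[0->1]=1 prod=2 -> [8 6 7 6]
Step 2: demand=3,sold=3 ship[2->3]=2 ship[1->2]=2 ship[0->1]=1 prod=2 -> [9 5 7 5]
Step 3: demand=3,sold=3 ship[2->3]=2 ship[1->2]=2 ship[0->1]=1 prod=2 -> [10 4 7 4]
Step 4: demand=3,sold=3 ship[2->3]=2 ship[1->2]=2 ship[0->1]=1 prod=2 -> [11 3 7 3]
Step 5: demand=3,sold=3 ship[2->3]=2 ship[1->2]=2 ship[0->1]=1 prod=2 -> [12 2 7 2]
Step 6: demand=3,sold=2 ship[2->3]=2 ship[1->2]=2 ship[0->1]=1 prod=2 -> [13 1 7 2]
Step 7: demand=3,sold=2 ship[2->3]=2 ship[1->2]=1 ship[0->1]=1 prod=2 -> [14 1 6 2]
Step 8: demand=3,sold=2 ship[2->3]=2 ship[1->2]=1 ship[0->1]=1 prod=2 -> [15 1 5 2]
Step 9: demand=3,sold=2 ship[2->3]=2 ship[1->2]=1 ship[0->1]=1 prod=2 -> [16 1 4 2]
Step 10: demand=3,sold=2 ship[2->3]=2 ship[1->2]=1 ship[0->1]=1 prod=2 -> [17 1 3 2]
Step 11: demand=3,sold=2 ship[2->3]=2 ship[1->2]=1 ship[0->1]=1 prod=2 -> [18 1 2 2]
Step 12: demand=3,sold=2 ship[2->3]=2 ship[1->2]=1 ship[0->1]=1 prod=2 -> [19 1 1 2]
First stockout at step 6

6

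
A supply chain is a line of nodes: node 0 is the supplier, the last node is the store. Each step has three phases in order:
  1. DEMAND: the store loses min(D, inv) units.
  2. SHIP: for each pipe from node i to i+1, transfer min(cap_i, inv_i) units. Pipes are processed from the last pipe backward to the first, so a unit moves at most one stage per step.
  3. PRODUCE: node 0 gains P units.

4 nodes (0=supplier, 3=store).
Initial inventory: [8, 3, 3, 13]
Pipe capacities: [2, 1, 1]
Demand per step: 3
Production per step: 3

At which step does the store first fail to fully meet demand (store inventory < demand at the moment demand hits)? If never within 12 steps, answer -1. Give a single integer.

Step 1: demand=3,sold=3 ship[2->3]=1 ship[1->2]=1 ship[0->1]=2 prod=3 -> [9 4 3 11]
Step 2: demand=3,sold=3 ship[2->3]=1 ship[1->2]=1 ship[0->1]=2 prod=3 -> [10 5 3 9]
Step 3: demand=3,sold=3 ship[2->3]=1 ship[1->2]=1 ship[0->1]=2 prod=3 -> [11 6 3 7]
Step 4: demand=3,sold=3 ship[2->3]=1 ship[1->2]=1 ship[0->1]=2 prod=3 -> [12 7 3 5]
Step 5: demand=3,sold=3 ship[2->3]=1 ship[1->2]=1 ship[0->1]=2 prod=3 -> [13 8 3 3]
Step 6: demand=3,sold=3 ship[2->3]=1 ship[1->2]=1 ship[0->1]=2 prod=3 -> [14 9 3 1]
Step 7: demand=3,sold=1 ship[2->3]=1 ship[1->2]=1 ship[0->1]=2 prod=3 -> [15 10 3 1]
Step 8: demand=3,sold=1 ship[2->3]=1 ship[1->2]=1 ship[0->1]=2 prod=3 -> [16 11 3 1]
Step 9: demand=3,sold=1 ship[2->3]=1 ship[1->2]=1 ship[0->1]=2 prod=3 -> [17 12 3 1]
Step 10: demand=3,sold=1 ship[2->3]=1 ship[1->2]=1 ship[0->1]=2 prod=3 -> [18 13 3 1]
Step 11: demand=3,sold=1 ship[2->3]=1 ship[1->2]=1 ship[0->1]=2 prod=3 -> [19 14 3 1]
Step 12: demand=3,sold=1 ship[2->3]=1 ship[1->2]=1 ship[0->1]=2 prod=3 -> [20 15 3 1]
First stockout at step 7

7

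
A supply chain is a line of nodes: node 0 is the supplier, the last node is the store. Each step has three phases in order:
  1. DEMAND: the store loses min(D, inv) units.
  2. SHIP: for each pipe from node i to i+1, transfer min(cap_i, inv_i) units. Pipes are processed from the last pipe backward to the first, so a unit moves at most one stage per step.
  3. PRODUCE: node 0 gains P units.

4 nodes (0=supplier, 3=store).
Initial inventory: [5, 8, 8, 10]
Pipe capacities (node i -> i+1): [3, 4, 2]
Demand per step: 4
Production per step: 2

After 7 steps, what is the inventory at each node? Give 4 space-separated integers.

Step 1: demand=4,sold=4 ship[2->3]=2 ship[1->2]=4 ship[0->1]=3 prod=2 -> inv=[4 7 10 8]
Step 2: demand=4,sold=4 ship[2->3]=2 ship[1->2]=4 ship[0->1]=3 prod=2 -> inv=[3 6 12 6]
Step 3: demand=4,sold=4 ship[2->3]=2 ship[1->2]=4 ship[0->1]=3 prod=2 -> inv=[2 5 14 4]
Step 4: demand=4,sold=4 ship[2->3]=2 ship[1->2]=4 ship[0->1]=2 prod=2 -> inv=[2 3 16 2]
Step 5: demand=4,sold=2 ship[2->3]=2 ship[1->2]=3 ship[0->1]=2 prod=2 -> inv=[2 2 17 2]
Step 6: demand=4,sold=2 ship[2->3]=2 ship[1->2]=2 ship[0->1]=2 prod=2 -> inv=[2 2 17 2]
Step 7: demand=4,sold=2 ship[2->3]=2 ship[1->2]=2 ship[0->1]=2 prod=2 -> inv=[2 2 17 2]

2 2 17 2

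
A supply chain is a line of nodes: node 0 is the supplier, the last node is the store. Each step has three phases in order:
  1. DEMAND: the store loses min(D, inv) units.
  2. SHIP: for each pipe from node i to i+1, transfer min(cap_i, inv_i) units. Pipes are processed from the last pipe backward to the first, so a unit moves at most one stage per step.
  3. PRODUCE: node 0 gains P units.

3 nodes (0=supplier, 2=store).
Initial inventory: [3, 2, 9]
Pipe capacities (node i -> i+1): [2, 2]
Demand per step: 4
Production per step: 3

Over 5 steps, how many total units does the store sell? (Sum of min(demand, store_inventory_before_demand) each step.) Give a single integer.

Answer: 17

Derivation:
Step 1: sold=4 (running total=4) -> [4 2 7]
Step 2: sold=4 (running total=8) -> [5 2 5]
Step 3: sold=4 (running total=12) -> [6 2 3]
Step 4: sold=3 (running total=15) -> [7 2 2]
Step 5: sold=2 (running total=17) -> [8 2 2]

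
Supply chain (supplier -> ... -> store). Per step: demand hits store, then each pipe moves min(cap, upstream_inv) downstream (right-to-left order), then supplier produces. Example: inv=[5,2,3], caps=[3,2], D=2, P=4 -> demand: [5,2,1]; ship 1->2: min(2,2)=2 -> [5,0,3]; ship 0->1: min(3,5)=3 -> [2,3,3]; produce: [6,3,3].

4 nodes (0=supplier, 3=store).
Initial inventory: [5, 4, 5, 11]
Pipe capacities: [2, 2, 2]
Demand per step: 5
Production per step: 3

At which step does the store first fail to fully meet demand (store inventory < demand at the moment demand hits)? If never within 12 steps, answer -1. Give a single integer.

Step 1: demand=5,sold=5 ship[2->3]=2 ship[1->2]=2 ship[0->1]=2 prod=3 -> [6 4 5 8]
Step 2: demand=5,sold=5 ship[2->3]=2 ship[1->2]=2 ship[0->1]=2 prod=3 -> [7 4 5 5]
Step 3: demand=5,sold=5 ship[2->3]=2 ship[1->2]=2 ship[0->1]=2 prod=3 -> [8 4 5 2]
Step 4: demand=5,sold=2 ship[2->3]=2 ship[1->2]=2 ship[0->1]=2 prod=3 -> [9 4 5 2]
Step 5: demand=5,sold=2 ship[2->3]=2 ship[1->2]=2 ship[0->1]=2 prod=3 -> [10 4 5 2]
Step 6: demand=5,sold=2 ship[2->3]=2 ship[1->2]=2 ship[0->1]=2 prod=3 -> [11 4 5 2]
Step 7: demand=5,sold=2 ship[2->3]=2 ship[1->2]=2 ship[0->1]=2 prod=3 -> [12 4 5 2]
Step 8: demand=5,sold=2 ship[2->3]=2 ship[1->2]=2 ship[0->1]=2 prod=3 -> [13 4 5 2]
Step 9: demand=5,sold=2 ship[2->3]=2 ship[1->2]=2 ship[0->1]=2 prod=3 -> [14 4 5 2]
Step 10: demand=5,sold=2 ship[2->3]=2 ship[1->2]=2 ship[0->1]=2 prod=3 -> [15 4 5 2]
Step 11: demand=5,sold=2 ship[2->3]=2 ship[1->2]=2 ship[0->1]=2 prod=3 -> [16 4 5 2]
Step 12: demand=5,sold=2 ship[2->3]=2 ship[1->2]=2 ship[0->1]=2 prod=3 -> [17 4 5 2]
First stockout at step 4

4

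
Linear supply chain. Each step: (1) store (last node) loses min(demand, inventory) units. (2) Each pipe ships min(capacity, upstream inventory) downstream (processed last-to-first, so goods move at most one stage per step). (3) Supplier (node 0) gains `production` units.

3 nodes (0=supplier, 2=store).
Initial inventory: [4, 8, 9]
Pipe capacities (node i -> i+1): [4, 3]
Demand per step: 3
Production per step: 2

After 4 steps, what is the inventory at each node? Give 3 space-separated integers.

Step 1: demand=3,sold=3 ship[1->2]=3 ship[0->1]=4 prod=2 -> inv=[2 9 9]
Step 2: demand=3,sold=3 ship[1->2]=3 ship[0->1]=2 prod=2 -> inv=[2 8 9]
Step 3: demand=3,sold=3 ship[1->2]=3 ship[0->1]=2 prod=2 -> inv=[2 7 9]
Step 4: demand=3,sold=3 ship[1->2]=3 ship[0->1]=2 prod=2 -> inv=[2 6 9]

2 6 9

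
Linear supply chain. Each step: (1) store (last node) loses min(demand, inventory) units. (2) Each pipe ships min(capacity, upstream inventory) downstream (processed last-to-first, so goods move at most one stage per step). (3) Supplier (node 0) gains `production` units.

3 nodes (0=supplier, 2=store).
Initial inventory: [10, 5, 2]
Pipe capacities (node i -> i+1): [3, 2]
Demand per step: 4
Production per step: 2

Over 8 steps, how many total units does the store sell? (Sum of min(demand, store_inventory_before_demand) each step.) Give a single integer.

Step 1: sold=2 (running total=2) -> [9 6 2]
Step 2: sold=2 (running total=4) -> [8 7 2]
Step 3: sold=2 (running total=6) -> [7 8 2]
Step 4: sold=2 (running total=8) -> [6 9 2]
Step 5: sold=2 (running total=10) -> [5 10 2]
Step 6: sold=2 (running total=12) -> [4 11 2]
Step 7: sold=2 (running total=14) -> [3 12 2]
Step 8: sold=2 (running total=16) -> [2 13 2]

Answer: 16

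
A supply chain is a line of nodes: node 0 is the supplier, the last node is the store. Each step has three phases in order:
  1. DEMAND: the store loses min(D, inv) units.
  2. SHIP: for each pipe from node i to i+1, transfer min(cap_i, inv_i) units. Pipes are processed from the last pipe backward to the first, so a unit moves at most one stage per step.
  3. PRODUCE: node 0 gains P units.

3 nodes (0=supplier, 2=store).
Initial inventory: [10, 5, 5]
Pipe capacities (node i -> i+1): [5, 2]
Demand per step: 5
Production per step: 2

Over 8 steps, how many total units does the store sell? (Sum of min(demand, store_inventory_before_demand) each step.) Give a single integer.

Answer: 19

Derivation:
Step 1: sold=5 (running total=5) -> [7 8 2]
Step 2: sold=2 (running total=7) -> [4 11 2]
Step 3: sold=2 (running total=9) -> [2 13 2]
Step 4: sold=2 (running total=11) -> [2 13 2]
Step 5: sold=2 (running total=13) -> [2 13 2]
Step 6: sold=2 (running total=15) -> [2 13 2]
Step 7: sold=2 (running total=17) -> [2 13 2]
Step 8: sold=2 (running total=19) -> [2 13 2]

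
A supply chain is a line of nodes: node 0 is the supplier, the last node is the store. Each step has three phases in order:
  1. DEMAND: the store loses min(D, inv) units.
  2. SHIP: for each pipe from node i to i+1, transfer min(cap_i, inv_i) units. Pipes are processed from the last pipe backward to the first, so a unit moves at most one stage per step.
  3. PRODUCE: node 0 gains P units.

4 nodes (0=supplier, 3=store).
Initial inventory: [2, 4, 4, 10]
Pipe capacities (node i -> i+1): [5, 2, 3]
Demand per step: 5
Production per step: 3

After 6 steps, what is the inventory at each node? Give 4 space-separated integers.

Step 1: demand=5,sold=5 ship[2->3]=3 ship[1->2]=2 ship[0->1]=2 prod=3 -> inv=[3 4 3 8]
Step 2: demand=5,sold=5 ship[2->3]=3 ship[1->2]=2 ship[0->1]=3 prod=3 -> inv=[3 5 2 6]
Step 3: demand=5,sold=5 ship[2->3]=2 ship[1->2]=2 ship[0->1]=3 prod=3 -> inv=[3 6 2 3]
Step 4: demand=5,sold=3 ship[2->3]=2 ship[1->2]=2 ship[0->1]=3 prod=3 -> inv=[3 7 2 2]
Step 5: demand=5,sold=2 ship[2->3]=2 ship[1->2]=2 ship[0->1]=3 prod=3 -> inv=[3 8 2 2]
Step 6: demand=5,sold=2 ship[2->3]=2 ship[1->2]=2 ship[0->1]=3 prod=3 -> inv=[3 9 2 2]

3 9 2 2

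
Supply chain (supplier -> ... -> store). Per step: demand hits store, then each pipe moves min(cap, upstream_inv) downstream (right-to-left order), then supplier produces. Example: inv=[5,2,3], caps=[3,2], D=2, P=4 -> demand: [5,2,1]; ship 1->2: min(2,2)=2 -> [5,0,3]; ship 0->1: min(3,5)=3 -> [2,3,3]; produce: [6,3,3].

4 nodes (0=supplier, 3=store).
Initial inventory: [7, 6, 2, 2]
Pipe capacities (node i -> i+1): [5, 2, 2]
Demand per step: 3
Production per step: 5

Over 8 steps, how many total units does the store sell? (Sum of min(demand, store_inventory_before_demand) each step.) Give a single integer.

Step 1: sold=2 (running total=2) -> [7 9 2 2]
Step 2: sold=2 (running total=4) -> [7 12 2 2]
Step 3: sold=2 (running total=6) -> [7 15 2 2]
Step 4: sold=2 (running total=8) -> [7 18 2 2]
Step 5: sold=2 (running total=10) -> [7 21 2 2]
Step 6: sold=2 (running total=12) -> [7 24 2 2]
Step 7: sold=2 (running total=14) -> [7 27 2 2]
Step 8: sold=2 (running total=16) -> [7 30 2 2]

Answer: 16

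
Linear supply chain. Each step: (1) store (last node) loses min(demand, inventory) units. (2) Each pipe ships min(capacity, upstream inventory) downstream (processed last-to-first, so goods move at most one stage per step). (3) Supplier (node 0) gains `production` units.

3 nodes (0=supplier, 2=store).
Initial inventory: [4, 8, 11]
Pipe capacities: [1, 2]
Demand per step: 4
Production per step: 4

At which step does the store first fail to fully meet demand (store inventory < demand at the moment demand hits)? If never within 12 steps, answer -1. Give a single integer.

Step 1: demand=4,sold=4 ship[1->2]=2 ship[0->1]=1 prod=4 -> [7 7 9]
Step 2: demand=4,sold=4 ship[1->2]=2 ship[0->1]=1 prod=4 -> [10 6 7]
Step 3: demand=4,sold=4 ship[1->2]=2 ship[0->1]=1 prod=4 -> [13 5 5]
Step 4: demand=4,sold=4 ship[1->2]=2 ship[0->1]=1 prod=4 -> [16 4 3]
Step 5: demand=4,sold=3 ship[1->2]=2 ship[0->1]=1 prod=4 -> [19 3 2]
Step 6: demand=4,sold=2 ship[1->2]=2 ship[0->1]=1 prod=4 -> [22 2 2]
Step 7: demand=4,sold=2 ship[1->2]=2 ship[0->1]=1 prod=4 -> [25 1 2]
Step 8: demand=4,sold=2 ship[1->2]=1 ship[0->1]=1 prod=4 -> [28 1 1]
Step 9: demand=4,sold=1 ship[1->2]=1 ship[0->1]=1 prod=4 -> [31 1 1]
Step 10: demand=4,sold=1 ship[1->2]=1 ship[0->1]=1 prod=4 -> [34 1 1]
Step 11: demand=4,sold=1 ship[1->2]=1 ship[0->1]=1 prod=4 -> [37 1 1]
Step 12: demand=4,sold=1 ship[1->2]=1 ship[0->1]=1 prod=4 -> [40 1 1]
First stockout at step 5

5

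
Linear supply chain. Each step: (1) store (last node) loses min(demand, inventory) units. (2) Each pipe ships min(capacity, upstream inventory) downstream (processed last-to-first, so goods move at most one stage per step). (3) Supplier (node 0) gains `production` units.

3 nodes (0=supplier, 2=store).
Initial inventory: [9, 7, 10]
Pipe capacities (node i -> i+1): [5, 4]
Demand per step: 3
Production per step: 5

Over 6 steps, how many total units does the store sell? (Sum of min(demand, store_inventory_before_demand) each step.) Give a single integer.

Step 1: sold=3 (running total=3) -> [9 8 11]
Step 2: sold=3 (running total=6) -> [9 9 12]
Step 3: sold=3 (running total=9) -> [9 10 13]
Step 4: sold=3 (running total=12) -> [9 11 14]
Step 5: sold=3 (running total=15) -> [9 12 15]
Step 6: sold=3 (running total=18) -> [9 13 16]

Answer: 18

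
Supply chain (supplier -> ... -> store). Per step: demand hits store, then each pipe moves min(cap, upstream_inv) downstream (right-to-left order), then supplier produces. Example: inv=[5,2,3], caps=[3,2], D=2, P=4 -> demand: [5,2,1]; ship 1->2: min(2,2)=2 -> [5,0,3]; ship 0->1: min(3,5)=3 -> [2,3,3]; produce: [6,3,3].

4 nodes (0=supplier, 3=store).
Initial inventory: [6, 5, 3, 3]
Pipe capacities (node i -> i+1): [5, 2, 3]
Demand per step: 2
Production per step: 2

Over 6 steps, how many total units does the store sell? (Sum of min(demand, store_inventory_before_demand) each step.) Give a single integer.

Answer: 12

Derivation:
Step 1: sold=2 (running total=2) -> [3 8 2 4]
Step 2: sold=2 (running total=4) -> [2 9 2 4]
Step 3: sold=2 (running total=6) -> [2 9 2 4]
Step 4: sold=2 (running total=8) -> [2 9 2 4]
Step 5: sold=2 (running total=10) -> [2 9 2 4]
Step 6: sold=2 (running total=12) -> [2 9 2 4]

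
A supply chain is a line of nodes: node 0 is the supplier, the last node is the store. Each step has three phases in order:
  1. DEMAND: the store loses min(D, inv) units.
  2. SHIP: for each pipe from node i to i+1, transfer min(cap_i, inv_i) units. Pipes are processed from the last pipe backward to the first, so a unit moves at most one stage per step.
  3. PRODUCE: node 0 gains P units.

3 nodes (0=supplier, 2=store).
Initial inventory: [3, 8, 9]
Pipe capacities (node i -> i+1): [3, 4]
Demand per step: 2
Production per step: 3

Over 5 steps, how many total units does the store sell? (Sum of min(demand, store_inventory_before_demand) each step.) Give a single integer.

Step 1: sold=2 (running total=2) -> [3 7 11]
Step 2: sold=2 (running total=4) -> [3 6 13]
Step 3: sold=2 (running total=6) -> [3 5 15]
Step 4: sold=2 (running total=8) -> [3 4 17]
Step 5: sold=2 (running total=10) -> [3 3 19]

Answer: 10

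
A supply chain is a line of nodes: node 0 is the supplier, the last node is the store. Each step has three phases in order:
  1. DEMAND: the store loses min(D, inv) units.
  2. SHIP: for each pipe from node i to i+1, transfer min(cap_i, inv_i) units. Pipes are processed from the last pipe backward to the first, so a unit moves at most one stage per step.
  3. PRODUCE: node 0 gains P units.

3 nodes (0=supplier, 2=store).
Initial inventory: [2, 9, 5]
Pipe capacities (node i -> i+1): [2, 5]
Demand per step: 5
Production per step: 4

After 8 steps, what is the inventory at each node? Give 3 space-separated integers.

Step 1: demand=5,sold=5 ship[1->2]=5 ship[0->1]=2 prod=4 -> inv=[4 6 5]
Step 2: demand=5,sold=5 ship[1->2]=5 ship[0->1]=2 prod=4 -> inv=[6 3 5]
Step 3: demand=5,sold=5 ship[1->2]=3 ship[0->1]=2 prod=4 -> inv=[8 2 3]
Step 4: demand=5,sold=3 ship[1->2]=2 ship[0->1]=2 prod=4 -> inv=[10 2 2]
Step 5: demand=5,sold=2 ship[1->2]=2 ship[0->1]=2 prod=4 -> inv=[12 2 2]
Step 6: demand=5,sold=2 ship[1->2]=2 ship[0->1]=2 prod=4 -> inv=[14 2 2]
Step 7: demand=5,sold=2 ship[1->2]=2 ship[0->1]=2 prod=4 -> inv=[16 2 2]
Step 8: demand=5,sold=2 ship[1->2]=2 ship[0->1]=2 prod=4 -> inv=[18 2 2]

18 2 2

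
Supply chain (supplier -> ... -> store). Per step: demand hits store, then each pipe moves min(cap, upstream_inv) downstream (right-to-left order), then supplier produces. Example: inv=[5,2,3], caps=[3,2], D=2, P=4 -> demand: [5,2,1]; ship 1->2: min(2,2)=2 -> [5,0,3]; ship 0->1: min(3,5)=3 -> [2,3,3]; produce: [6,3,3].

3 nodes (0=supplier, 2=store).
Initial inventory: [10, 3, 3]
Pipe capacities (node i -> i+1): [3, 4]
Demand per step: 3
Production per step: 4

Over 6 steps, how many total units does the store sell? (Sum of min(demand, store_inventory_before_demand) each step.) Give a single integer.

Answer: 18

Derivation:
Step 1: sold=3 (running total=3) -> [11 3 3]
Step 2: sold=3 (running total=6) -> [12 3 3]
Step 3: sold=3 (running total=9) -> [13 3 3]
Step 4: sold=3 (running total=12) -> [14 3 3]
Step 5: sold=3 (running total=15) -> [15 3 3]
Step 6: sold=3 (running total=18) -> [16 3 3]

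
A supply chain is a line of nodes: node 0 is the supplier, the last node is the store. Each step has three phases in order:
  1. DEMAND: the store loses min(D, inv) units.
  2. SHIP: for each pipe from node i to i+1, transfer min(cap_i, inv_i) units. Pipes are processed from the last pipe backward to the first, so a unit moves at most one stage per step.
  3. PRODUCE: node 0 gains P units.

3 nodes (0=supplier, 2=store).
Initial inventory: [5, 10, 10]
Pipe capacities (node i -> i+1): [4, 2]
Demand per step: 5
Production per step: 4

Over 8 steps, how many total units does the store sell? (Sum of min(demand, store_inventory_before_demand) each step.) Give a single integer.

Answer: 24

Derivation:
Step 1: sold=5 (running total=5) -> [5 12 7]
Step 2: sold=5 (running total=10) -> [5 14 4]
Step 3: sold=4 (running total=14) -> [5 16 2]
Step 4: sold=2 (running total=16) -> [5 18 2]
Step 5: sold=2 (running total=18) -> [5 20 2]
Step 6: sold=2 (running total=20) -> [5 22 2]
Step 7: sold=2 (running total=22) -> [5 24 2]
Step 8: sold=2 (running total=24) -> [5 26 2]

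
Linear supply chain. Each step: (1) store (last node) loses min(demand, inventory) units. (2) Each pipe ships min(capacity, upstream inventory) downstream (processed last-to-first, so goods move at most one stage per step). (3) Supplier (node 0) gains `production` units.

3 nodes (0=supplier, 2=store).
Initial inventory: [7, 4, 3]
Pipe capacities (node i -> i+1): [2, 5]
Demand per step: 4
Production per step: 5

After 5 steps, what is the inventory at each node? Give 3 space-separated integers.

Step 1: demand=4,sold=3 ship[1->2]=4 ship[0->1]=2 prod=5 -> inv=[10 2 4]
Step 2: demand=4,sold=4 ship[1->2]=2 ship[0->1]=2 prod=5 -> inv=[13 2 2]
Step 3: demand=4,sold=2 ship[1->2]=2 ship[0->1]=2 prod=5 -> inv=[16 2 2]
Step 4: demand=4,sold=2 ship[1->2]=2 ship[0->1]=2 prod=5 -> inv=[19 2 2]
Step 5: demand=4,sold=2 ship[1->2]=2 ship[0->1]=2 prod=5 -> inv=[22 2 2]

22 2 2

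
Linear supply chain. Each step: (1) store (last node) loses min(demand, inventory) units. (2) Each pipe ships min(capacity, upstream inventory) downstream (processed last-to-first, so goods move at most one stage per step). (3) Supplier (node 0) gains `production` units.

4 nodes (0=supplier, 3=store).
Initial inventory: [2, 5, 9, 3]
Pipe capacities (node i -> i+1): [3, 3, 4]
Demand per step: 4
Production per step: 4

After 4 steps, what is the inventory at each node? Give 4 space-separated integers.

Step 1: demand=4,sold=3 ship[2->3]=4 ship[1->2]=3 ship[0->1]=2 prod=4 -> inv=[4 4 8 4]
Step 2: demand=4,sold=4 ship[2->3]=4 ship[1->2]=3 ship[0->1]=3 prod=4 -> inv=[5 4 7 4]
Step 3: demand=4,sold=4 ship[2->3]=4 ship[1->2]=3 ship[0->1]=3 prod=4 -> inv=[6 4 6 4]
Step 4: demand=4,sold=4 ship[2->3]=4 ship[1->2]=3 ship[0->1]=3 prod=4 -> inv=[7 4 5 4]

7 4 5 4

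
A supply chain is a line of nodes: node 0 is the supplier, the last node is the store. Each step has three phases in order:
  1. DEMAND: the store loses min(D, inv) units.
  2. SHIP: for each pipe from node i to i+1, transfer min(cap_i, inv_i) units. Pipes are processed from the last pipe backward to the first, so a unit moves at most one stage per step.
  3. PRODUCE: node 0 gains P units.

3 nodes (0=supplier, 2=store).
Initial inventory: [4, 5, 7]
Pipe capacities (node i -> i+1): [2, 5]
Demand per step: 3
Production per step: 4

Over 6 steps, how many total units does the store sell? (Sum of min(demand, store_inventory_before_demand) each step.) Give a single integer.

Answer: 18

Derivation:
Step 1: sold=3 (running total=3) -> [6 2 9]
Step 2: sold=3 (running total=6) -> [8 2 8]
Step 3: sold=3 (running total=9) -> [10 2 7]
Step 4: sold=3 (running total=12) -> [12 2 6]
Step 5: sold=3 (running total=15) -> [14 2 5]
Step 6: sold=3 (running total=18) -> [16 2 4]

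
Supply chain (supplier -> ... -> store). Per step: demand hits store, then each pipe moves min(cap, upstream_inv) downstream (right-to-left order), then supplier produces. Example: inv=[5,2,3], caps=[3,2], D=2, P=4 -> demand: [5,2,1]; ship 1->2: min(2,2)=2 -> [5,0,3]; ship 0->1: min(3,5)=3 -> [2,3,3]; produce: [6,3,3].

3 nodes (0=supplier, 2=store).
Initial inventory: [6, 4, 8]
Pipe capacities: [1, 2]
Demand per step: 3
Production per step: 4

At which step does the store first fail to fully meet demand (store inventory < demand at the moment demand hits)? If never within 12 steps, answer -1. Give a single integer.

Step 1: demand=3,sold=3 ship[1->2]=2 ship[0->1]=1 prod=4 -> [9 3 7]
Step 2: demand=3,sold=3 ship[1->2]=2 ship[0->1]=1 prod=4 -> [12 2 6]
Step 3: demand=3,sold=3 ship[1->2]=2 ship[0->1]=1 prod=4 -> [15 1 5]
Step 4: demand=3,sold=3 ship[1->2]=1 ship[0->1]=1 prod=4 -> [18 1 3]
Step 5: demand=3,sold=3 ship[1->2]=1 ship[0->1]=1 prod=4 -> [21 1 1]
Step 6: demand=3,sold=1 ship[1->2]=1 ship[0->1]=1 prod=4 -> [24 1 1]
Step 7: demand=3,sold=1 ship[1->2]=1 ship[0->1]=1 prod=4 -> [27 1 1]
Step 8: demand=3,sold=1 ship[1->2]=1 ship[0->1]=1 prod=4 -> [30 1 1]
Step 9: demand=3,sold=1 ship[1->2]=1 ship[0->1]=1 prod=4 -> [33 1 1]
Step 10: demand=3,sold=1 ship[1->2]=1 ship[0->1]=1 prod=4 -> [36 1 1]
Step 11: demand=3,sold=1 ship[1->2]=1 ship[0->1]=1 prod=4 -> [39 1 1]
Step 12: demand=3,sold=1 ship[1->2]=1 ship[0->1]=1 prod=4 -> [42 1 1]
First stockout at step 6

6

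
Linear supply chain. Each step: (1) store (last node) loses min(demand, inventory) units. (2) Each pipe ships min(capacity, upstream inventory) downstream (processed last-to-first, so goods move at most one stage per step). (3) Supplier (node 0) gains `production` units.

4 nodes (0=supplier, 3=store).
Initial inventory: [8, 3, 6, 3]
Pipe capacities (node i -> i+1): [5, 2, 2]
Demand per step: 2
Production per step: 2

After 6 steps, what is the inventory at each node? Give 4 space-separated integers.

Step 1: demand=2,sold=2 ship[2->3]=2 ship[1->2]=2 ship[0->1]=5 prod=2 -> inv=[5 6 6 3]
Step 2: demand=2,sold=2 ship[2->3]=2 ship[1->2]=2 ship[0->1]=5 prod=2 -> inv=[2 9 6 3]
Step 3: demand=2,sold=2 ship[2->3]=2 ship[1->2]=2 ship[0->1]=2 prod=2 -> inv=[2 9 6 3]
Step 4: demand=2,sold=2 ship[2->3]=2 ship[1->2]=2 ship[0->1]=2 prod=2 -> inv=[2 9 6 3]
Step 5: demand=2,sold=2 ship[2->3]=2 ship[1->2]=2 ship[0->1]=2 prod=2 -> inv=[2 9 6 3]
Step 6: demand=2,sold=2 ship[2->3]=2 ship[1->2]=2 ship[0->1]=2 prod=2 -> inv=[2 9 6 3]

2 9 6 3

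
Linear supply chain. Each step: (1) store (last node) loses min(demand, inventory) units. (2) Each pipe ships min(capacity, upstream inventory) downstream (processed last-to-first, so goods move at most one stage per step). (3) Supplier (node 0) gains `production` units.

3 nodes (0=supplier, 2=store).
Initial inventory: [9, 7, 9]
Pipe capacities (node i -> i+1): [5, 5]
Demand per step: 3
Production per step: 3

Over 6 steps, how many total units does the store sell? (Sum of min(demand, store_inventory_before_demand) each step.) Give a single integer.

Answer: 18

Derivation:
Step 1: sold=3 (running total=3) -> [7 7 11]
Step 2: sold=3 (running total=6) -> [5 7 13]
Step 3: sold=3 (running total=9) -> [3 7 15]
Step 4: sold=3 (running total=12) -> [3 5 17]
Step 5: sold=3 (running total=15) -> [3 3 19]
Step 6: sold=3 (running total=18) -> [3 3 19]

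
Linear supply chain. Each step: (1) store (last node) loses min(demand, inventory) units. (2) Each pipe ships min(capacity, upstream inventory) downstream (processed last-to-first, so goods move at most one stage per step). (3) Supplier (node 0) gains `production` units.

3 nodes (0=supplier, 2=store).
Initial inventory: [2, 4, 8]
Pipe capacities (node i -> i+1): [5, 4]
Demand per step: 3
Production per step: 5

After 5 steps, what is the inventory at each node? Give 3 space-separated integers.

Step 1: demand=3,sold=3 ship[1->2]=4 ship[0->1]=2 prod=5 -> inv=[5 2 9]
Step 2: demand=3,sold=3 ship[1->2]=2 ship[0->1]=5 prod=5 -> inv=[5 5 8]
Step 3: demand=3,sold=3 ship[1->2]=4 ship[0->1]=5 prod=5 -> inv=[5 6 9]
Step 4: demand=3,sold=3 ship[1->2]=4 ship[0->1]=5 prod=5 -> inv=[5 7 10]
Step 5: demand=3,sold=3 ship[1->2]=4 ship[0->1]=5 prod=5 -> inv=[5 8 11]

5 8 11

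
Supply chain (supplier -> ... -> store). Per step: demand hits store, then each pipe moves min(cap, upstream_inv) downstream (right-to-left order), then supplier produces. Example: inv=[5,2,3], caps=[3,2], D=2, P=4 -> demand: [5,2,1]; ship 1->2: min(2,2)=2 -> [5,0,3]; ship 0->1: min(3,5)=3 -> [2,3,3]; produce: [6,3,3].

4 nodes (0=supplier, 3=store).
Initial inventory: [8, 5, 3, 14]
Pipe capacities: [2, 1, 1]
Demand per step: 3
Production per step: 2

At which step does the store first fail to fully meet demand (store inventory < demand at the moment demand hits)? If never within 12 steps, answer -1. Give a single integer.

Step 1: demand=3,sold=3 ship[2->3]=1 ship[1->2]=1 ship[0->1]=2 prod=2 -> [8 6 3 12]
Step 2: demand=3,sold=3 ship[2->3]=1 ship[1->2]=1 ship[0->1]=2 prod=2 -> [8 7 3 10]
Step 3: demand=3,sold=3 ship[2->3]=1 ship[1->2]=1 ship[0->1]=2 prod=2 -> [8 8 3 8]
Step 4: demand=3,sold=3 ship[2->3]=1 ship[1->2]=1 ship[0->1]=2 prod=2 -> [8 9 3 6]
Step 5: demand=3,sold=3 ship[2->3]=1 ship[1->2]=1 ship[0->1]=2 prod=2 -> [8 10 3 4]
Step 6: demand=3,sold=3 ship[2->3]=1 ship[1->2]=1 ship[0->1]=2 prod=2 -> [8 11 3 2]
Step 7: demand=3,sold=2 ship[2->3]=1 ship[1->2]=1 ship[0->1]=2 prod=2 -> [8 12 3 1]
Step 8: demand=3,sold=1 ship[2->3]=1 ship[1->2]=1 ship[0->1]=2 prod=2 -> [8 13 3 1]
Step 9: demand=3,sold=1 ship[2->3]=1 ship[1->2]=1 ship[0->1]=2 prod=2 -> [8 14 3 1]
Step 10: demand=3,sold=1 ship[2->3]=1 ship[1->2]=1 ship[0->1]=2 prod=2 -> [8 15 3 1]
Step 11: demand=3,sold=1 ship[2->3]=1 ship[1->2]=1 ship[0->1]=2 prod=2 -> [8 16 3 1]
Step 12: demand=3,sold=1 ship[2->3]=1 ship[1->2]=1 ship[0->1]=2 prod=2 -> [8 17 3 1]
First stockout at step 7

7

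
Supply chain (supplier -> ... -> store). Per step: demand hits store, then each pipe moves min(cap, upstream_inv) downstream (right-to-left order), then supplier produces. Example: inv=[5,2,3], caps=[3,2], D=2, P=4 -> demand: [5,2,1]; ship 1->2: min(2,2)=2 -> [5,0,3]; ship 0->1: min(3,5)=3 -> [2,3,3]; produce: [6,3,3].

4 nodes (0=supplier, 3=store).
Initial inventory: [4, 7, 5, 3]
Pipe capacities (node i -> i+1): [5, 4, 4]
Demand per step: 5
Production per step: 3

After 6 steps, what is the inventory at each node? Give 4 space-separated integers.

Step 1: demand=5,sold=3 ship[2->3]=4 ship[1->2]=4 ship[0->1]=4 prod=3 -> inv=[3 7 5 4]
Step 2: demand=5,sold=4 ship[2->3]=4 ship[1->2]=4 ship[0->1]=3 prod=3 -> inv=[3 6 5 4]
Step 3: demand=5,sold=4 ship[2->3]=4 ship[1->2]=4 ship[0->1]=3 prod=3 -> inv=[3 5 5 4]
Step 4: demand=5,sold=4 ship[2->3]=4 ship[1->2]=4 ship[0->1]=3 prod=3 -> inv=[3 4 5 4]
Step 5: demand=5,sold=4 ship[2->3]=4 ship[1->2]=4 ship[0->1]=3 prod=3 -> inv=[3 3 5 4]
Step 6: demand=5,sold=4 ship[2->3]=4 ship[1->2]=3 ship[0->1]=3 prod=3 -> inv=[3 3 4 4]

3 3 4 4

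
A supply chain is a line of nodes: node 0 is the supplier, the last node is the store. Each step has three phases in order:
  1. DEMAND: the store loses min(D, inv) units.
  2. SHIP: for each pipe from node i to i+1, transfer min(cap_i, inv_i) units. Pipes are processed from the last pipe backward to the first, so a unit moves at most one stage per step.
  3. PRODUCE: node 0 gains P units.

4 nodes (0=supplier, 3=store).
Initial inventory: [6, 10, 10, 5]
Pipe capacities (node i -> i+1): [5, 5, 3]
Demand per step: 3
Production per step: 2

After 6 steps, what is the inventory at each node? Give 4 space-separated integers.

Step 1: demand=3,sold=3 ship[2->3]=3 ship[1->2]=5 ship[0->1]=5 prod=2 -> inv=[3 10 12 5]
Step 2: demand=3,sold=3 ship[2->3]=3 ship[1->2]=5 ship[0->1]=3 prod=2 -> inv=[2 8 14 5]
Step 3: demand=3,sold=3 ship[2->3]=3 ship[1->2]=5 ship[0->1]=2 prod=2 -> inv=[2 5 16 5]
Step 4: demand=3,sold=3 ship[2->3]=3 ship[1->2]=5 ship[0->1]=2 prod=2 -> inv=[2 2 18 5]
Step 5: demand=3,sold=3 ship[2->3]=3 ship[1->2]=2 ship[0->1]=2 prod=2 -> inv=[2 2 17 5]
Step 6: demand=3,sold=3 ship[2->3]=3 ship[1->2]=2 ship[0->1]=2 prod=2 -> inv=[2 2 16 5]

2 2 16 5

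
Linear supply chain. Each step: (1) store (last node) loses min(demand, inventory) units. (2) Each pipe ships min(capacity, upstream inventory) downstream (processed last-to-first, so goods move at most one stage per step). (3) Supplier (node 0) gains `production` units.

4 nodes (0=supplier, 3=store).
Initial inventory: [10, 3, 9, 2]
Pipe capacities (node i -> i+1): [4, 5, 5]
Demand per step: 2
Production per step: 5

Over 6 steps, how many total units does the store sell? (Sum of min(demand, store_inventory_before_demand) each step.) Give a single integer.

Answer: 12

Derivation:
Step 1: sold=2 (running total=2) -> [11 4 7 5]
Step 2: sold=2 (running total=4) -> [12 4 6 8]
Step 3: sold=2 (running total=6) -> [13 4 5 11]
Step 4: sold=2 (running total=8) -> [14 4 4 14]
Step 5: sold=2 (running total=10) -> [15 4 4 16]
Step 6: sold=2 (running total=12) -> [16 4 4 18]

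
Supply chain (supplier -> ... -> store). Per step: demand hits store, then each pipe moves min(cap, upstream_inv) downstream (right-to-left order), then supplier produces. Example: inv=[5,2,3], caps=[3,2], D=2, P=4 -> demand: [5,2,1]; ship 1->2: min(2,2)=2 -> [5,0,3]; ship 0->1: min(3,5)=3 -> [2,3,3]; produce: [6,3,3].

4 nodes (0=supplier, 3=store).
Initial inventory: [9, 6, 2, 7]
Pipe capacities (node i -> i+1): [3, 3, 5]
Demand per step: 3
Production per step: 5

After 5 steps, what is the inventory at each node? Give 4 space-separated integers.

Step 1: demand=3,sold=3 ship[2->3]=2 ship[1->2]=3 ship[0->1]=3 prod=5 -> inv=[11 6 3 6]
Step 2: demand=3,sold=3 ship[2->3]=3 ship[1->2]=3 ship[0->1]=3 prod=5 -> inv=[13 6 3 6]
Step 3: demand=3,sold=3 ship[2->3]=3 ship[1->2]=3 ship[0->1]=3 prod=5 -> inv=[15 6 3 6]
Step 4: demand=3,sold=3 ship[2->3]=3 ship[1->2]=3 ship[0->1]=3 prod=5 -> inv=[17 6 3 6]
Step 5: demand=3,sold=3 ship[2->3]=3 ship[1->2]=3 ship[0->1]=3 prod=5 -> inv=[19 6 3 6]

19 6 3 6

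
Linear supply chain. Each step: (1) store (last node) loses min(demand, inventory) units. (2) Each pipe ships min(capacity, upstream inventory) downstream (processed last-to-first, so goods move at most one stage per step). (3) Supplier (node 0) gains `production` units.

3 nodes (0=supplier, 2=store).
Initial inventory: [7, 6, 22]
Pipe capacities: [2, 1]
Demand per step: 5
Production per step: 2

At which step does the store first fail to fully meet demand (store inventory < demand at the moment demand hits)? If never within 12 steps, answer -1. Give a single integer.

Step 1: demand=5,sold=5 ship[1->2]=1 ship[0->1]=2 prod=2 -> [7 7 18]
Step 2: demand=5,sold=5 ship[1->2]=1 ship[0->1]=2 prod=2 -> [7 8 14]
Step 3: demand=5,sold=5 ship[1->2]=1 ship[0->1]=2 prod=2 -> [7 9 10]
Step 4: demand=5,sold=5 ship[1->2]=1 ship[0->1]=2 prod=2 -> [7 10 6]
Step 5: demand=5,sold=5 ship[1->2]=1 ship[0->1]=2 prod=2 -> [7 11 2]
Step 6: demand=5,sold=2 ship[1->2]=1 ship[0->1]=2 prod=2 -> [7 12 1]
Step 7: demand=5,sold=1 ship[1->2]=1 ship[0->1]=2 prod=2 -> [7 13 1]
Step 8: demand=5,sold=1 ship[1->2]=1 ship[0->1]=2 prod=2 -> [7 14 1]
Step 9: demand=5,sold=1 ship[1->2]=1 ship[0->1]=2 prod=2 -> [7 15 1]
Step 10: demand=5,sold=1 ship[1->2]=1 ship[0->1]=2 prod=2 -> [7 16 1]
Step 11: demand=5,sold=1 ship[1->2]=1 ship[0->1]=2 prod=2 -> [7 17 1]
Step 12: demand=5,sold=1 ship[1->2]=1 ship[0->1]=2 prod=2 -> [7 18 1]
First stockout at step 6

6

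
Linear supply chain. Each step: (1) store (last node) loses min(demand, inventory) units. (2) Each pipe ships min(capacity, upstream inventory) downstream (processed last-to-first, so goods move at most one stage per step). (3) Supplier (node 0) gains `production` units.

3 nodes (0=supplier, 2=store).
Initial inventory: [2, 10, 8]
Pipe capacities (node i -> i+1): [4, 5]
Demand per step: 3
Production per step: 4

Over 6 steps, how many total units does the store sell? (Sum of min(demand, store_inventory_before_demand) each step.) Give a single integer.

Answer: 18

Derivation:
Step 1: sold=3 (running total=3) -> [4 7 10]
Step 2: sold=3 (running total=6) -> [4 6 12]
Step 3: sold=3 (running total=9) -> [4 5 14]
Step 4: sold=3 (running total=12) -> [4 4 16]
Step 5: sold=3 (running total=15) -> [4 4 17]
Step 6: sold=3 (running total=18) -> [4 4 18]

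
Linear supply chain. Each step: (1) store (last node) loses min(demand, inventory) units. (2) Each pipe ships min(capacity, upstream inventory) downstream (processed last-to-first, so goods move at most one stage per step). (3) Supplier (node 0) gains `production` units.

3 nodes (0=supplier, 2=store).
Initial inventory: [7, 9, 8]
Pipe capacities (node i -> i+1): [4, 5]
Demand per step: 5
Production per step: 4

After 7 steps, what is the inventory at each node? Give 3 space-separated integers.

Step 1: demand=5,sold=5 ship[1->2]=5 ship[0->1]=4 prod=4 -> inv=[7 8 8]
Step 2: demand=5,sold=5 ship[1->2]=5 ship[0->1]=4 prod=4 -> inv=[7 7 8]
Step 3: demand=5,sold=5 ship[1->2]=5 ship[0->1]=4 prod=4 -> inv=[7 6 8]
Step 4: demand=5,sold=5 ship[1->2]=5 ship[0->1]=4 prod=4 -> inv=[7 5 8]
Step 5: demand=5,sold=5 ship[1->2]=5 ship[0->1]=4 prod=4 -> inv=[7 4 8]
Step 6: demand=5,sold=5 ship[1->2]=4 ship[0->1]=4 prod=4 -> inv=[7 4 7]
Step 7: demand=5,sold=5 ship[1->2]=4 ship[0->1]=4 prod=4 -> inv=[7 4 6]

7 4 6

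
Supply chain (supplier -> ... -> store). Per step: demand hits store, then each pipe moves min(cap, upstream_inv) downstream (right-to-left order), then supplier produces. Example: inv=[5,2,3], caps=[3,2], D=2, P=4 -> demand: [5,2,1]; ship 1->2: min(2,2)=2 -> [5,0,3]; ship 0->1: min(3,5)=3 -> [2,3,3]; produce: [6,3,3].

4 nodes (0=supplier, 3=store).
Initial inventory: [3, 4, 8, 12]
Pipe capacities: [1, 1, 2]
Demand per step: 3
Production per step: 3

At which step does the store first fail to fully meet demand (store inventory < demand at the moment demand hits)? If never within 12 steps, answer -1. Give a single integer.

Step 1: demand=3,sold=3 ship[2->3]=2 ship[1->2]=1 ship[0->1]=1 prod=3 -> [5 4 7 11]
Step 2: demand=3,sold=3 ship[2->3]=2 ship[1->2]=1 ship[0->1]=1 prod=3 -> [7 4 6 10]
Step 3: demand=3,sold=3 ship[2->3]=2 ship[1->2]=1 ship[0->1]=1 prod=3 -> [9 4 5 9]
Step 4: demand=3,sold=3 ship[2->3]=2 ship[1->2]=1 ship[0->1]=1 prod=3 -> [11 4 4 8]
Step 5: demand=3,sold=3 ship[2->3]=2 ship[1->2]=1 ship[0->1]=1 prod=3 -> [13 4 3 7]
Step 6: demand=3,sold=3 ship[2->3]=2 ship[1->2]=1 ship[0->1]=1 prod=3 -> [15 4 2 6]
Step 7: demand=3,sold=3 ship[2->3]=2 ship[1->2]=1 ship[0->1]=1 prod=3 -> [17 4 1 5]
Step 8: demand=3,sold=3 ship[2->3]=1 ship[1->2]=1 ship[0->1]=1 prod=3 -> [19 4 1 3]
Step 9: demand=3,sold=3 ship[2->3]=1 ship[1->2]=1 ship[0->1]=1 prod=3 -> [21 4 1 1]
Step 10: demand=3,sold=1 ship[2->3]=1 ship[1->2]=1 ship[0->1]=1 prod=3 -> [23 4 1 1]
Step 11: demand=3,sold=1 ship[2->3]=1 ship[1->2]=1 ship[0->1]=1 prod=3 -> [25 4 1 1]
Step 12: demand=3,sold=1 ship[2->3]=1 ship[1->2]=1 ship[0->1]=1 prod=3 -> [27 4 1 1]
First stockout at step 10

10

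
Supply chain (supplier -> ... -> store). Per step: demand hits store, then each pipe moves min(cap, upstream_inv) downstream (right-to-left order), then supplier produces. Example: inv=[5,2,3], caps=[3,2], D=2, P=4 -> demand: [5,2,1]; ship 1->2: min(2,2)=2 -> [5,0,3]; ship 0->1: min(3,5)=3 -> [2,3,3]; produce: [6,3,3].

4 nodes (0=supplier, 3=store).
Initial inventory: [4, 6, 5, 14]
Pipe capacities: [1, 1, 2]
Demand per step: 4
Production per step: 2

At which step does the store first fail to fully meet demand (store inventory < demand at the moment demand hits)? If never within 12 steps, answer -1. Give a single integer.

Step 1: demand=4,sold=4 ship[2->3]=2 ship[1->2]=1 ship[0->1]=1 prod=2 -> [5 6 4 12]
Step 2: demand=4,sold=4 ship[2->3]=2 ship[1->2]=1 ship[0->1]=1 prod=2 -> [6 6 3 10]
Step 3: demand=4,sold=4 ship[2->3]=2 ship[1->2]=1 ship[0->1]=1 prod=2 -> [7 6 2 8]
Step 4: demand=4,sold=4 ship[2->3]=2 ship[1->2]=1 ship[0->1]=1 prod=2 -> [8 6 1 6]
Step 5: demand=4,sold=4 ship[2->3]=1 ship[1->2]=1 ship[0->1]=1 prod=2 -> [9 6 1 3]
Step 6: demand=4,sold=3 ship[2->3]=1 ship[1->2]=1 ship[0->1]=1 prod=2 -> [10 6 1 1]
Step 7: demand=4,sold=1 ship[2->3]=1 ship[1->2]=1 ship[0->1]=1 prod=2 -> [11 6 1 1]
Step 8: demand=4,sold=1 ship[2->3]=1 ship[1->2]=1 ship[0->1]=1 prod=2 -> [12 6 1 1]
Step 9: demand=4,sold=1 ship[2->3]=1 ship[1->2]=1 ship[0->1]=1 prod=2 -> [13 6 1 1]
Step 10: demand=4,sold=1 ship[2->3]=1 ship[1->2]=1 ship[0->1]=1 prod=2 -> [14 6 1 1]
Step 11: demand=4,sold=1 ship[2->3]=1 ship[1->2]=1 ship[0->1]=1 prod=2 -> [15 6 1 1]
Step 12: demand=4,sold=1 ship[2->3]=1 ship[1->2]=1 ship[0->1]=1 prod=2 -> [16 6 1 1]
First stockout at step 6

6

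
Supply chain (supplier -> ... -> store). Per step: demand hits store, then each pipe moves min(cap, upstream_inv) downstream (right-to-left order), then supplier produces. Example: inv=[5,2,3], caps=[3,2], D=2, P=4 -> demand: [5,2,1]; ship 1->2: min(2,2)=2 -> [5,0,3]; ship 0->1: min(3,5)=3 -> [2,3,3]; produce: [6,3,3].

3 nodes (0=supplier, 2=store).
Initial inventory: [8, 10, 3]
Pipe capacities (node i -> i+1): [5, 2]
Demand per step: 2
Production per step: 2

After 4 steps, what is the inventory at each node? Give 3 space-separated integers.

Step 1: demand=2,sold=2 ship[1->2]=2 ship[0->1]=5 prod=2 -> inv=[5 13 3]
Step 2: demand=2,sold=2 ship[1->2]=2 ship[0->1]=5 prod=2 -> inv=[2 16 3]
Step 3: demand=2,sold=2 ship[1->2]=2 ship[0->1]=2 prod=2 -> inv=[2 16 3]
Step 4: demand=2,sold=2 ship[1->2]=2 ship[0->1]=2 prod=2 -> inv=[2 16 3]

2 16 3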